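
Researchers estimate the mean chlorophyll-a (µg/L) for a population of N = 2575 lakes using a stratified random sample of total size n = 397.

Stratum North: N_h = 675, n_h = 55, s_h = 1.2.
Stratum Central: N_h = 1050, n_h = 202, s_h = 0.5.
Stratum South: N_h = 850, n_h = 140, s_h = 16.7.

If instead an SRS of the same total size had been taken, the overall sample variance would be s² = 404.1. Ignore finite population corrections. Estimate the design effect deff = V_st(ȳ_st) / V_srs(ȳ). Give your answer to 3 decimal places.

deff ≈ 0.215

V̂(ȳ_st) = Σ W_h² s_h²/n_h, with W_h = N_h/N and N = 2575:
  stratum North: (675/2575)²·1.2²/55 = 0.00179909
  stratum Central: (1050/2575)²·0.5²/202 = 0.000205785
  stratum South: (850/2575)²·16.7²/140 = 0.217064
V_st = 0.219069
V_srs = s²/n = 404.1/397 = 1.01788
deff = V_st / V_srs = 0.219069/1.01788 = 0.2152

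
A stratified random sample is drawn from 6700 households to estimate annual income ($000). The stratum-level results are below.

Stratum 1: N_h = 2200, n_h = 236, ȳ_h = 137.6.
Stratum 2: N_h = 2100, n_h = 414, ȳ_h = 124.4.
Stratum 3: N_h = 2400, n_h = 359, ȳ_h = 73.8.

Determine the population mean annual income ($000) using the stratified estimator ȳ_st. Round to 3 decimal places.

N = Σ N_h = 6700. Stratum weights W_h = N_h/N.
ȳ_st = (2200·137.6 + 2100·124.4 + 2400·73.8) / 6700 = 110.60896

ȳ_st ≈ 110.609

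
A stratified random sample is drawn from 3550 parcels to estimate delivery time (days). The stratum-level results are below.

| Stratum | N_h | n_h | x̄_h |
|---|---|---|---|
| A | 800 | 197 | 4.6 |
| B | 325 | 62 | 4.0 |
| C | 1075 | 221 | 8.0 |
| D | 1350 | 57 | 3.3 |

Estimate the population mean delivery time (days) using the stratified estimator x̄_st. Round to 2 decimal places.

N = Σ N_h = 3550. Stratum weights W_h = N_h/N.
x̄_st = (800·4.6 + 325·4.0 + 1075·8.0 + 1350·3.3) / 3550 = 5.0803

x̄_st ≈ 5.08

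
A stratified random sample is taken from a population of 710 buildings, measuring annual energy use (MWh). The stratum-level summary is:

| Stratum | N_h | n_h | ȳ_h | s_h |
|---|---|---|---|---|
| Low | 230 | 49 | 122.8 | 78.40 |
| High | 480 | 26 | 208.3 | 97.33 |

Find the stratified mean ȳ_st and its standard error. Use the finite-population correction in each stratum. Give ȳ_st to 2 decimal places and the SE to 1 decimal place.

ȳ_st = Σ W_h ȳ_h = (230·122.8 + 480·208.3)/710 = 180.60282
V̂(ȳ_st) = Σ W_h² (1 − n_h/N_h) s_h²/n_h, with W_h = N_h/N and N = 710:
  stratum Low: (230/710)²·(1 − 49/230)·78.40²/49 = 10.3592
  stratum High: (480/710)²·(1 − 26/480)·97.33²/26 = 157.507
V̂(ȳ_st) = 167.866
SE(ȳ_st) = √167.866 = 12.9563

ȳ_st ≈ 180.60, SE ≈ 13.0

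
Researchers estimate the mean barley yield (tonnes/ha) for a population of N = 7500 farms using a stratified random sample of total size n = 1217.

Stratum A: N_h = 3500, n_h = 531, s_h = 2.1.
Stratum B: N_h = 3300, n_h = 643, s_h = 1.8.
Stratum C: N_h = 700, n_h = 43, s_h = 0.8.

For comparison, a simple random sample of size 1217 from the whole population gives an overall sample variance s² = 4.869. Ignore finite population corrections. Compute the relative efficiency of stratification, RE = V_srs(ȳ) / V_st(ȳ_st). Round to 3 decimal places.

V̂(ȳ_st) = Σ W_h² s_h²/n_h, with W_h = N_h/N and N = 7500:
  stratum A: (3500/7500)²·2.1²/531 = 0.00180866
  stratum B: (3300/7500)²·1.8²/643 = 0.000975527
  stratum C: (700/7500)²·0.8²/43 = 0.000129654
V_st = 0.00291384
V_srs = s²/n = 4.869/1217 = 0.00400082
Relative efficiency = V_srs / V_st = 0.00400082/0.00291384 = 1.3730

RE ≈ 1.373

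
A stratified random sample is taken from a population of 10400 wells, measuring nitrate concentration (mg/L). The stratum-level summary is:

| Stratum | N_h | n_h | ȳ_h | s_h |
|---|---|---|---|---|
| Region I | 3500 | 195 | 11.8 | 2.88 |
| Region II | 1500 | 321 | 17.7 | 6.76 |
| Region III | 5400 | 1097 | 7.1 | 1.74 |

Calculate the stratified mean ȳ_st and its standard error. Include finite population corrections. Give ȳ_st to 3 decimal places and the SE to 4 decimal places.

ȳ_st ≈ 10.211, SE ≈ 0.0864

ȳ_st = Σ W_h ȳ_h = (3500·11.8 + 1500·17.7 + 5400·7.1)/10400 = 10.21058
V̂(ȳ_st) = Σ W_h² (1 − n_h/N_h) s_h²/n_h, with W_h = N_h/N and N = 10400:
  stratum Region I: (3500/10400)²·(1 − 195/3500)·2.88²/195 = 0.00454908
  stratum Region II: (1500/10400)²·(1 − 321/1500)·6.76²/321 = 0.0023277
  stratum Region III: (5400/10400)²·(1 − 1097/5400)·1.74²/1097 = 0.000592912
V̂(ȳ_st) = 0.00746969
SE(ȳ_st) = √0.00746969 = 0.0864273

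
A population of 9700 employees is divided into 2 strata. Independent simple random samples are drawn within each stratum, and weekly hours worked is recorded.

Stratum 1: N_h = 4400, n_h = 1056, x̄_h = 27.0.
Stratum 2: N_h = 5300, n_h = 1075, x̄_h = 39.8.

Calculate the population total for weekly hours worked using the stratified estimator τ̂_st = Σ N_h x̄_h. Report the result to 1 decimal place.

τ̂_st ≈ 329740.0

τ̂_st = Σ N_h x̄_h = 4400·27.0 + 5300·39.8 = 329740.0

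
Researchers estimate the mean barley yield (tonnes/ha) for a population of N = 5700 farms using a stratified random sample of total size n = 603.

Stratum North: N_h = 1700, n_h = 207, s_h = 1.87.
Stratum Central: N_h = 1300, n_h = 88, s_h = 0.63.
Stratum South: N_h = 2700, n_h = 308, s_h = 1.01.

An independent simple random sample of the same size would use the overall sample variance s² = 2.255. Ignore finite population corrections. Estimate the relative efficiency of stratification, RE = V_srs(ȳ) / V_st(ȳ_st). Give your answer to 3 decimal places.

RE ≈ 1.508

V̂(ȳ_st) = Σ W_h² s_h²/n_h, with W_h = N_h/N and N = 5700:
  stratum North: (1700/5700)²·1.87²/207 = 0.00150266
  stratum Central: (1300/5700)²·0.63²/88 = 0.000234604
  stratum South: (2700/5700)²·1.01²/308 = 0.000743139
V_st = 0.0024804
V_srs = s²/n = 2.255/603 = 0.00373964
Relative efficiency = V_srs / V_st = 0.00373964/0.0024804 = 1.5077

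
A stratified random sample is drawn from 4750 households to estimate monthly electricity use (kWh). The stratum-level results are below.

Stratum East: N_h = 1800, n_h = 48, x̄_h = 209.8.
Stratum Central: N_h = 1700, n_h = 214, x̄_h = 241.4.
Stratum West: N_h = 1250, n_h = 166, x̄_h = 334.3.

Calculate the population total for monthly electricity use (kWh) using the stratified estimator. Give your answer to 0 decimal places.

τ̂_st = Σ N_h x̄_h = 1800·209.8 + 1700·241.4 + 1250·334.3 = 1205895

τ̂_st ≈ 1205895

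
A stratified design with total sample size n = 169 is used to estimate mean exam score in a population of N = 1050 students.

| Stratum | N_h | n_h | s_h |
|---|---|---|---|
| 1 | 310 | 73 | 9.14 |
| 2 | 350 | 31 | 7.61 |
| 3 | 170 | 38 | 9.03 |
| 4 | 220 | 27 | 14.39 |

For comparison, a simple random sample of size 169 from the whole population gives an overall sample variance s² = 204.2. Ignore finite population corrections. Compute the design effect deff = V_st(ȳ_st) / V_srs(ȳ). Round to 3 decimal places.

deff ≈ 0.580

V̂(ȳ_st) = Σ W_h² s_h²/n_h, with W_h = N_h/N and N = 1050:
  stratum 1: (310/1050)²·9.14²/73 = 0.0997503
  stratum 2: (350/1050)²·7.61²/31 = 0.20757
  stratum 3: (170/1050)²·9.03²/38 = 0.0562485
  stratum 4: (220/1050)²·14.39²/27 = 0.336686
V_st = 0.700255
V_srs = s²/n = 204.2/169 = 1.20828
deff = V_st / V_srs = 0.700255/1.20828 = 0.5795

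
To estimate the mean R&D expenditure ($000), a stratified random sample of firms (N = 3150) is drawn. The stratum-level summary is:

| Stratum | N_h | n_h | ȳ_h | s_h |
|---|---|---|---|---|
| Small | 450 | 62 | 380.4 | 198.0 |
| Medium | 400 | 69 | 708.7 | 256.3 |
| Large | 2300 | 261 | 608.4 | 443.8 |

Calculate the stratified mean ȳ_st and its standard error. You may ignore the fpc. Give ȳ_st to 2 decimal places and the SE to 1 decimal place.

ȳ_st ≈ 588.57, SE ≈ 20.8

ȳ_st = Σ W_h ȳ_h = (450·380.4 + 400·708.7 + 2300·608.4)/3150 = 588.56508
V̂(ȳ_st) = Σ W_h² s_h²/n_h, with W_h = N_h/N and N = 3150:
  stratum Small: (450/3150)²·198.0²/62 = 12.9045
  stratum Medium: (400/3150)²·256.3²/69 = 15.3514
  stratum Large: (2300/3150)²·443.8²/261 = 402.317
V̂(ȳ_st) = 430.573
SE(ȳ_st) = √430.573 = 20.7503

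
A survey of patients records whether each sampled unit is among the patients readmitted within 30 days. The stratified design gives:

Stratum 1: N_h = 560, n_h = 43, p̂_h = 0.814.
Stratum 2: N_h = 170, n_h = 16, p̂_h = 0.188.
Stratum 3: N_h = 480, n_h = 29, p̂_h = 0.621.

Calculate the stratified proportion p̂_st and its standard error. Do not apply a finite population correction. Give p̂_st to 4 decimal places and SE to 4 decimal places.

N = 1210; stratum weights W_h = N_h/N.
p̂_st = Σ W_h p̂_h = (560·0.814 + 170·0.188 + 480·0.621)/1210 = 0.64949
V̂(p̂_st) = Σ W_h² p̂_h(1−p̂_h)/(n_h−1):
  stratum 1: (560/1210)²·0.814·0.186/42 = 0.000772135
  stratum 2: (170/1210)²·0.188·0.812/15 = 0.000200886
  stratum 3: (480/1210)²·0.621·0.379/28 = 0.00132277
V̂(p̂_st) = 0.00229579; SE = √V̂ = 0.0479144

p̂_st ≈ 0.6495, SE ≈ 0.0479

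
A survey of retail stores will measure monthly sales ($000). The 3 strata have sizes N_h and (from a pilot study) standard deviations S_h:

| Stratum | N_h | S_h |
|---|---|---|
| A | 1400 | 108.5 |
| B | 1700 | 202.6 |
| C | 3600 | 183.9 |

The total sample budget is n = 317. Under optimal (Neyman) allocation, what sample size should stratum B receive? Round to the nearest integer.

Neyman allocation: n_h = n · N_h S_h / Σ N_i S_i, with n = 317.
  stratum A: N_h·S_h = 1400·108.5 = 151900.00
  stratum B: N_h·S_h = 1700·202.6 = 344420.00
  stratum C: N_h·S_h = 3600·183.9 = 662040.00
Σ N_h S_h = 1158360.00
n for stratum B = 317·344420.00/1158360.00 = 94.255 → 94

94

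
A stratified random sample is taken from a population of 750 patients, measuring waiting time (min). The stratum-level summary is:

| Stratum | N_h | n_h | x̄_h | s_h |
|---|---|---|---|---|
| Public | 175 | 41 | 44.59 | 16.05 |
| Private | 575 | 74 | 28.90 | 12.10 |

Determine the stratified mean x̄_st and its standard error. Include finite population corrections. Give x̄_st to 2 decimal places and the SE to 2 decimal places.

x̄_st = Σ W_h x̄_h = (175·44.59 + 575·28.90)/750 = 32.56100
V̂(x̄_st) = Σ W_h² (1 − n_h/N_h) s_h²/n_h, with W_h = N_h/N and N = 750:
  stratum Public: (175/750)²·(1 − 41/175)·16.05²/41 = 0.261931
  stratum Private: (575/750)²·(1 − 74/575)·12.10²/74 = 1.01326
V̂(x̄_st) = 1.27519
SE(x̄_st) = √1.27519 = 1.12924

x̄_st ≈ 32.56, SE ≈ 1.13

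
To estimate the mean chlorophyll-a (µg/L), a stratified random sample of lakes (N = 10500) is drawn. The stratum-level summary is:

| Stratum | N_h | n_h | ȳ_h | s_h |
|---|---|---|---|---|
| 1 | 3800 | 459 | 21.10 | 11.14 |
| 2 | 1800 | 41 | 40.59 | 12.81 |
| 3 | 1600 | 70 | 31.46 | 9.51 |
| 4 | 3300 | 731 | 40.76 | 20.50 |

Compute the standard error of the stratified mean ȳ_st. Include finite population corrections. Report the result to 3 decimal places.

V̂(ȳ_st) = Σ W_h² (1 − n_h/N_h) s_h²/n_h, with W_h = N_h/N and N = 10500:
  stratum 1: (3800/10500)²·(1 − 459/3800)·11.14²/459 = 0.0311343
  stratum 2: (1800/10500)²·(1 − 41/1800)·12.81²/41 = 0.114941
  stratum 3: (1600/10500)²·(1 − 70/1600)·9.51²/70 = 0.0286877
  stratum 4: (3300/10500)²·(1 − 731/3300)·20.50²/731 = 0.0442069
V̂(ȳ_st) = 0.21897
SE(ȳ_st) = √0.21897 = 0.467942

SE(ȳ_st) ≈ 0.468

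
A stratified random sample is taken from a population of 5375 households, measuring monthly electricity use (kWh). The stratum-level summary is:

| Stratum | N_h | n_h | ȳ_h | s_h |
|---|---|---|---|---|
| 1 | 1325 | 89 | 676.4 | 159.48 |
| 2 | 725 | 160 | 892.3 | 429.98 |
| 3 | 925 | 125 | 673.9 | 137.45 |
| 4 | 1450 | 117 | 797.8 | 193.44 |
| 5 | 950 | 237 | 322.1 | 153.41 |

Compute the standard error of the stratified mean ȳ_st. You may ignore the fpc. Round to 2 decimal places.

V̂(ȳ_st) = Σ W_h² s_h²/n_h, with W_h = N_h/N and N = 5375:
  stratum 1: (1325/5375)²·159.48²/89 = 17.3659
  stratum 2: (725/5375)²·429.98²/160 = 21.023
  stratum 3: (925/5375)²·137.45²/125 = 4.47616
  stratum 4: (1450/5375)²·193.44²/117 = 23.2748
  stratum 5: (950/5375)²·153.41²/237 = 3.10205
V̂(ȳ_st) = 69.242
SE(ȳ_st) = √69.242 = 8.32117

SE(ȳ_st) ≈ 8.32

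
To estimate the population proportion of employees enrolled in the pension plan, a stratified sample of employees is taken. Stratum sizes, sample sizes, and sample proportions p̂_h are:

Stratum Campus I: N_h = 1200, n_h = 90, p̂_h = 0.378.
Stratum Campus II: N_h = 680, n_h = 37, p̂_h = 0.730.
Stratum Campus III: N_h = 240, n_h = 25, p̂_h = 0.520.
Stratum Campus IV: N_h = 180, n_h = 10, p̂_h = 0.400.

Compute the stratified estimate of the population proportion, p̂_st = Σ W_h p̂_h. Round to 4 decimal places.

p̂_st ≈ 0.4986

N = 2300; stratum weights W_h = N_h/N.
p̂_st = Σ W_h p̂_h = (1200·0.378 + 680·0.730 + 240·0.520 + 180·0.400)/2300 = 0.49861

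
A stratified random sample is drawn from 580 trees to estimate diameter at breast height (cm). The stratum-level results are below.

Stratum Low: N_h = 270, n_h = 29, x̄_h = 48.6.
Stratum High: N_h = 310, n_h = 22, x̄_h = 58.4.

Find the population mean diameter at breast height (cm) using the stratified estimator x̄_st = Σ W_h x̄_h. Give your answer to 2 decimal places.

x̄_st ≈ 53.84

N = Σ N_h = 580. Stratum weights W_h = N_h/N.
x̄_st = (270·48.6 + 310·58.4) / 580 = 53.8379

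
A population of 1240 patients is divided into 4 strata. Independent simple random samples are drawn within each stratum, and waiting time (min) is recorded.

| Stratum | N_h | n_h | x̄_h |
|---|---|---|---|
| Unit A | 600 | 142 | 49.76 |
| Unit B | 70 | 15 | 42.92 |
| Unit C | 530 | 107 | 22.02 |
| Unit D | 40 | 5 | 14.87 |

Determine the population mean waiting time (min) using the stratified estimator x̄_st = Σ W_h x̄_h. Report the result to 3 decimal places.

N = Σ N_h = 1240. Stratum weights W_h = N_h/N.
x̄_st = (600·49.76 + 70·42.92 + 530·22.02 + 40·14.87) / 1240 = 36.39177

x̄_st ≈ 36.392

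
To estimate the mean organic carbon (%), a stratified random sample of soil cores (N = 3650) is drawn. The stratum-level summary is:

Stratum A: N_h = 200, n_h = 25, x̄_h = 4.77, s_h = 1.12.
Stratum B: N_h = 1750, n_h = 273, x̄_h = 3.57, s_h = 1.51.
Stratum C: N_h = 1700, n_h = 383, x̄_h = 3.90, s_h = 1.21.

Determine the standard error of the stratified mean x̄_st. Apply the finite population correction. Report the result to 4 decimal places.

V̂(x̄_st) = Σ W_h² (1 − n_h/N_h) s_h²/n_h, with W_h = N_h/N and N = 3650:
  stratum A: (200/3650)²·(1 − 25/200)·1.12²/25 = 0.000131819
  stratum B: (1750/3650)²·(1 − 273/1750)·1.51²/273 = 0.00162041
  stratum C: (1700/3650)²·(1 − 383/1700)·1.21²/383 = 0.000642423
V̂(x̄_st) = 0.00239465
SE(x̄_st) = √0.00239465 = 0.0489351

SE(x̄_st) ≈ 0.0489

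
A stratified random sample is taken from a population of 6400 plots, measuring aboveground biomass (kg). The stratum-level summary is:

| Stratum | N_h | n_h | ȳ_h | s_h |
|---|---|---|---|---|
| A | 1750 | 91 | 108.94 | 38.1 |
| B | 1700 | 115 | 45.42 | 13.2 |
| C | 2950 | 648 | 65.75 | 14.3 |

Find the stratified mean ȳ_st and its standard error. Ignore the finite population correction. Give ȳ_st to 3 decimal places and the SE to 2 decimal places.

ȳ_st ≈ 72.160, SE ≈ 1.17

ȳ_st = Σ W_h ȳ_h = (1750·108.94 + 1700·45.42 + 2950·65.75)/6400 = 72.15961
V̂(ȳ_st) = Σ W_h² s_h²/n_h, with W_h = N_h/N and N = 6400:
  stratum A: (1750/6400)²·38.1²/91 = 1.19268
  stratum B: (1700/6400)²·13.2²/115 = 0.106903
  stratum C: (2950/6400)²·14.3²/648 = 0.0670473
V̂(ȳ_st) = 1.36663
SE(ȳ_st) = √1.36663 = 1.16903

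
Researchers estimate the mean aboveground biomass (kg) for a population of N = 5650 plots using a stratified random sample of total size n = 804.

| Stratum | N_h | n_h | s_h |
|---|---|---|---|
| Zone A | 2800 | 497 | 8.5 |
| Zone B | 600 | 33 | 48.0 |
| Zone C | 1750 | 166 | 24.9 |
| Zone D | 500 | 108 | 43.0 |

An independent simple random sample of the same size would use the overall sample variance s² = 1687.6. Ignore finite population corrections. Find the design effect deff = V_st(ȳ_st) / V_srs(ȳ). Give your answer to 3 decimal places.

V̂(ȳ_st) = Σ W_h² s_h²/n_h, with W_h = N_h/N and N = 5650:
  stratum Zone A: (2800/5650)²·8.5²/497 = 0.0357027
  stratum Zone B: (600/5650)²·48.0²/33 = 0.787361
  stratum Zone C: (1750/5650)²·24.9²/166 = 0.358319
  stratum Zone D: (500/5650)²·43.0²/108 = 0.134078
V_st = 1.31546
V_srs = s²/n = 1687.6/804 = 2.099
deff = V_st / V_srs = 1.31546/2.099 = 0.6267

deff ≈ 0.627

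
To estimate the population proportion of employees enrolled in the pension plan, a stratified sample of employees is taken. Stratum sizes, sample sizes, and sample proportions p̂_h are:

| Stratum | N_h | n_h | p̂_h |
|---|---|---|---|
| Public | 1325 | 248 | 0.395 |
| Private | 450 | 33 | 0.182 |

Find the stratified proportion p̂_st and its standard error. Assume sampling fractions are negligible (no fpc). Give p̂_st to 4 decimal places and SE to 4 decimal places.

p̂_st ≈ 0.3410, SE ≈ 0.0290

N = 1775; stratum weights W_h = N_h/N.
p̂_st = Σ W_h p̂_h = (1325·0.395 + 450·0.182)/1775 = 0.34100
V̂(p̂_st) = Σ W_h² p̂_h(1−p̂_h)/(n_h−1):
  stratum Public: (1325/1775)²·0.395·0.605/247 = 0.000539126
  stratum Private: (450/1775)²·0.182·0.818/32 = 0.000299022
V̂(p̂_st) = 0.000838148; SE = √V̂ = 0.0289508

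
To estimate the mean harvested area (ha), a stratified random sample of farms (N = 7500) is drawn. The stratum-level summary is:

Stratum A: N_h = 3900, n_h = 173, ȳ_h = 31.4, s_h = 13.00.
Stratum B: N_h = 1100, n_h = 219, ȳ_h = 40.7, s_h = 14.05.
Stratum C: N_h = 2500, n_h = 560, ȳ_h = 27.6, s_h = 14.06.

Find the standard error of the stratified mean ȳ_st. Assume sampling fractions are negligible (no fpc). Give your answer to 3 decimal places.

V̂(ȳ_st) = Σ W_h² s_h²/n_h, with W_h = N_h/N and N = 7500:
  stratum A: (3900/7500)²·13.00²/173 = 0.264148
  stratum B: (1100/7500)²·14.05²/219 = 0.0193897
  stratum C: (2500/7500)²·14.06²/560 = 0.0392229
V̂(ȳ_st) = 0.322761
SE(ȳ_st) = √0.322761 = 0.56812

SE(ȳ_st) ≈ 0.568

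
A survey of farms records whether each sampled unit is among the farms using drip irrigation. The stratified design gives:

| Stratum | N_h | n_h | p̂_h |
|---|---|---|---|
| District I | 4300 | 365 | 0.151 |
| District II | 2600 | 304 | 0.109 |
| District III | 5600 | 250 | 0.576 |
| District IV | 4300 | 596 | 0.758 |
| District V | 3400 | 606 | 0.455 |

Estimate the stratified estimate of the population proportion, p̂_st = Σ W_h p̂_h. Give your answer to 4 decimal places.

p̂_st ≈ 0.4438

N = 20200; stratum weights W_h = N_h/N.
p̂_st = Σ W_h p̂_h = (4300·0.151 + 2600·0.109 + 5600·0.576 + 4300·0.758 + 3400·0.455)/20200 = 0.44380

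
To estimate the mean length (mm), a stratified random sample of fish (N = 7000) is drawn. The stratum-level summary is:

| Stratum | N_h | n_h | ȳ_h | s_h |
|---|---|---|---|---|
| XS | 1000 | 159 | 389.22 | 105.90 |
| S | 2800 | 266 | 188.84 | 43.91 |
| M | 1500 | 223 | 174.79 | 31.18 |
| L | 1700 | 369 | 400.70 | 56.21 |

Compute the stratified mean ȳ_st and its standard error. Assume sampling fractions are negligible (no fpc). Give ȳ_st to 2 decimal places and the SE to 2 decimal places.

ȳ_st = Σ W_h ȳ_h = (1000·389.22 + 2800·188.84 + 1500·174.79 + 1700·400.70)/7000 = 265.90671
V̂(ȳ_st) = Σ W_h² s_h²/n_h, with W_h = N_h/N and N = 7000:
  stratum XS: (1000/7000)²·105.90²/159 = 1.43946
  stratum S: (2800/7000)²·43.91²/266 = 1.15975
  stratum M: (1500/7000)²·31.18²/223 = 0.200186
  stratum L: (1700/7000)²·56.21²/369 = 0.505013
V̂(ȳ_st) = 3.30441
SE(ȳ_st) = √3.30441 = 1.8178

ȳ_st ≈ 265.91, SE ≈ 1.82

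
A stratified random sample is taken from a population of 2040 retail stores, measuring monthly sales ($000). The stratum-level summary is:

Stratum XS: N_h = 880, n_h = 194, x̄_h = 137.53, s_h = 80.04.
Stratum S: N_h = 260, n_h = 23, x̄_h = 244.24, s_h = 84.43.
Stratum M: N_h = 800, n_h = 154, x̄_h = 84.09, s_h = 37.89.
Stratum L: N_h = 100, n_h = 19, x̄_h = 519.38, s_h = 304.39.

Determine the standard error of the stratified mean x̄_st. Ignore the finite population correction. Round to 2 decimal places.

V̂(x̄_st) = Σ W_h² s_h²/n_h, with W_h = N_h/N and N = 2040:
  stratum XS: (880/2040)²·80.04²/194 = 6.14494
  stratum S: (260/2040)²·84.43²/23 = 5.03445
  stratum M: (800/2040)²·37.89²/154 = 1.43367
  stratum L: (100/2040)²·304.39²/19 = 11.7178
V̂(x̄_st) = 24.3309
SE(x̄_st) = √24.3309 = 4.93263

SE(x̄_st) ≈ 4.93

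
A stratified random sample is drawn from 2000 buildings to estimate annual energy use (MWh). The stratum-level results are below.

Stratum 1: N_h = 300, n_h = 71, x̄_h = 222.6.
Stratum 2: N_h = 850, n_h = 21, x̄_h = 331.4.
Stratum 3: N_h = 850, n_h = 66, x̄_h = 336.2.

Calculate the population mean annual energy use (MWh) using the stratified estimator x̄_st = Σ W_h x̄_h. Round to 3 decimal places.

x̄_st ≈ 317.120

N = Σ N_h = 2000. Stratum weights W_h = N_h/N.
x̄_st = (300·222.6 + 850·331.4 + 850·336.2) / 2000 = 317.12000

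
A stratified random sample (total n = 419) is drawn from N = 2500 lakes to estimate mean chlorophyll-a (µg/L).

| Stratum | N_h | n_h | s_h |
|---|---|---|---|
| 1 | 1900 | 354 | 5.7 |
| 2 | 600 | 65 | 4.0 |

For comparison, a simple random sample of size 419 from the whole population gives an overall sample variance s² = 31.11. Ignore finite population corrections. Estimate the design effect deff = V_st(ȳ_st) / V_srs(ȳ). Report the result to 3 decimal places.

deff ≈ 0.905

V̂(ȳ_st) = Σ W_h² s_h²/n_h, with W_h = N_h/N and N = 2500:
  stratum 1: (1900/2500)²·5.7²/354 = 0.0530119
  stratum 2: (600/2500)²·4.0²/65 = 0.0141785
V_st = 0.0671904
V_srs = s²/n = 31.11/419 = 0.0742482
deff = V_st / V_srs = 0.0671904/0.0742482 = 0.9049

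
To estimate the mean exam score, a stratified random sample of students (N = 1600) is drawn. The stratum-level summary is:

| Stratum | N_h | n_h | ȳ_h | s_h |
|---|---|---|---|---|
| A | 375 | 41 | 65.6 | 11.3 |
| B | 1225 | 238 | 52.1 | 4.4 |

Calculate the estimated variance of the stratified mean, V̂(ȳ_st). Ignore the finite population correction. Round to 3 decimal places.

V̂(ȳ_st) ≈ 0.219

V̂(ȳ_st) = Σ W_h² s_h²/n_h, with W_h = N_h/N and N = 1600:
  stratum A: (375/1600)²·11.3²/41 = 0.171079
  stratum B: (1225/1600)²·4.4²/238 = 0.0476827
V̂(ȳ_st) = 0.218761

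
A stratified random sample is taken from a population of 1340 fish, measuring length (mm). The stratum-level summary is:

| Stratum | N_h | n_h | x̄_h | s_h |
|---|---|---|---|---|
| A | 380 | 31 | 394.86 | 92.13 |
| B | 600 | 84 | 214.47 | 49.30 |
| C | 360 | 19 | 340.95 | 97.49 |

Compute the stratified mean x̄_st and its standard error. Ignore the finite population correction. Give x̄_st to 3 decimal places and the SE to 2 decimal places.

x̄_st = Σ W_h x̄_h = (380·394.86 + 600·214.47 + 360·340.95)/1340 = 299.60507
V̂(x̄_st) = Σ W_h² s_h²/n_h, with W_h = N_h/N and N = 1340:
  stratum A: (380/1340)²·92.13²/31 = 22.019
  stratum B: (600/1340)²·49.30²/84 = 5.80106
  stratum C: (360/1340)²·97.49²/19 = 36.1046
V̂(x̄_st) = 63.9246
SE(x̄_st) = √63.9246 = 7.99529

x̄_st ≈ 299.605, SE ≈ 8.00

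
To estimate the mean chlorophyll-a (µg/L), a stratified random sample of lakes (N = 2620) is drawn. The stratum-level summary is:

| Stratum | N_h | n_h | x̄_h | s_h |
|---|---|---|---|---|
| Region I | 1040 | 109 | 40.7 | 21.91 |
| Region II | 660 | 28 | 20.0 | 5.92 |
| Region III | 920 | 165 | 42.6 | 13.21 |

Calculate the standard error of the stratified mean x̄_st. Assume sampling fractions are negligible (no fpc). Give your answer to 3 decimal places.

V̂(x̄_st) = Σ W_h² s_h²/n_h, with W_h = N_h/N and N = 2620:
  stratum Region I: (1040/2620)²·21.91²/109 = 0.693941
  stratum Region II: (660/2620)²·5.92²/28 = 0.0794275
  stratum Region III: (920/2620)²·13.21²/165 = 0.130405
V̂(x̄_st) = 0.903773
SE(x̄_st) = √0.903773 = 0.95067

SE(x̄_st) ≈ 0.951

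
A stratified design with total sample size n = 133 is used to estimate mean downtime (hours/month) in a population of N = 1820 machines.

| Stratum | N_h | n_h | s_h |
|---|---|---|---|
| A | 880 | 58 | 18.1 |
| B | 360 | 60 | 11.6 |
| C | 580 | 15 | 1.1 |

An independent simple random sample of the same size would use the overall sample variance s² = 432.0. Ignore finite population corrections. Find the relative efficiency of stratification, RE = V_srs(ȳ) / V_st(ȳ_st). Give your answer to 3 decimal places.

RE ≈ 2.293

V̂(ȳ_st) = Σ W_h² s_h²/n_h, with W_h = N_h/N and N = 1820:
  stratum A: (880/1820)²·18.1²/58 = 1.32054
  stratum B: (360/1820)²·11.6²/60 = 0.0877459
  stratum C: (580/1820)²·1.1²/15 = 0.00819233
V_st = 1.41648
V_srs = s²/n = 432.0/133 = 3.24812
Relative efficiency = V_srs / V_st = 3.24812/1.41648 = 2.2931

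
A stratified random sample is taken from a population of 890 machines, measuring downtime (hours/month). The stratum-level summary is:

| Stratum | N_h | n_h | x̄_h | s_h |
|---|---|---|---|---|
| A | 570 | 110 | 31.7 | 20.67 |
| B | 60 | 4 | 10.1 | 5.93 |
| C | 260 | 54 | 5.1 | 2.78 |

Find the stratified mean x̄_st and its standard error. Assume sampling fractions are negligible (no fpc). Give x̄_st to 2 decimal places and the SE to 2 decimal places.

x̄_st ≈ 22.47, SE ≈ 1.28

x̄_st = Σ W_h x̄_h = (570·31.7 + 60·10.1 + 260·5.1)/890 = 22.47303
V̂(x̄_st) = Σ W_h² s_h²/n_h, with W_h = N_h/N and N = 890:
  stratum A: (570/890)²·20.67²/110 = 1.59315
  stratum B: (60/890)²·5.93²/4 = 0.0399551
  stratum C: (260/890)²·2.78²/54 = 0.0122141
V̂(x̄_st) = 1.64532
SE(x̄_st) = √1.64532 = 1.2827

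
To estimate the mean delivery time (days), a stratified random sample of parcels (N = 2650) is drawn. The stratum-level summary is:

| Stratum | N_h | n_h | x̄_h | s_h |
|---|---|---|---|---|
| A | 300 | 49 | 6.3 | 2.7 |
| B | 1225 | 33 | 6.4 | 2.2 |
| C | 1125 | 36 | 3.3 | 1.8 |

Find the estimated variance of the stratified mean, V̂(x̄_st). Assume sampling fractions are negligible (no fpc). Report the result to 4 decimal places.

V̂(x̄_st) = Σ W_h² s_h²/n_h, with W_h = N_h/N and N = 2650:
  stratum A: (300/2650)²·2.7²/49 = 0.0019067
  stratum B: (1225/2650)²·2.2²/33 = 0.0313409
  stratum C: (1125/2650)²·1.8²/36 = 0.0162202
V̂(x̄_st) = 0.0494678

V̂(x̄_st) ≈ 0.0495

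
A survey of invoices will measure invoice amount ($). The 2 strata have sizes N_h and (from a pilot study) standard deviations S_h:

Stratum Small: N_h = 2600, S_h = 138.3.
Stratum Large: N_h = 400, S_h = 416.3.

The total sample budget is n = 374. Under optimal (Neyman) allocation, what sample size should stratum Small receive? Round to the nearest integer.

256

Neyman allocation: n_h = n · N_h S_h / Σ N_i S_i, with n = 374.
  stratum Small: N_h·S_h = 2600·138.3 = 359580.00
  stratum Large: N_h·S_h = 400·416.3 = 166520.00
Σ N_h S_h = 526100.00
n for stratum Small = 374·359580.00/526100.00 = 255.622 → 256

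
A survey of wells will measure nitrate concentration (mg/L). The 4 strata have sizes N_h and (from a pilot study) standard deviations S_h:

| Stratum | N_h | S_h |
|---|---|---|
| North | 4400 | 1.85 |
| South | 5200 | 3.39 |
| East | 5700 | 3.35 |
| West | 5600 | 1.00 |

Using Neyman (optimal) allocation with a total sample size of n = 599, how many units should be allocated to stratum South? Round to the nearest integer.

209

Neyman allocation: n_h = n · N_h S_h / Σ N_i S_i, with n = 599.
  stratum North: N_h·S_h = 4400·1.85 = 8140.00
  stratum South: N_h·S_h = 5200·3.39 = 17628.00
  stratum East: N_h·S_h = 5700·3.35 = 19095.00
  stratum West: N_h·S_h = 5600·1.00 = 5600.00
Σ N_h S_h = 50463.00
n for stratum South = 599·17628.00/50463.00 = 209.246 → 209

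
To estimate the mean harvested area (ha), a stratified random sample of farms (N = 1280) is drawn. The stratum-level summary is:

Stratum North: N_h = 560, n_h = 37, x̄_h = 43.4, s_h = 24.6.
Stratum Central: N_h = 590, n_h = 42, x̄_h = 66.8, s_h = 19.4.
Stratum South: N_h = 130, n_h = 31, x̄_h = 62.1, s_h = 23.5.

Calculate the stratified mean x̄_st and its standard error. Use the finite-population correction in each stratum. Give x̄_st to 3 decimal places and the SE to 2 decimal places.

x̄_st = Σ W_h x̄_h = (560·43.4 + 590·66.8 + 130·62.1)/1280 = 56.08516
V̂(x̄_st) = Σ W_h² (1 − n_h/N_h) s_h²/n_h, with W_h = N_h/N and N = 1280:
  stratum North: (560/1280)²·(1 − 37/560)·24.6²/37 = 2.92374
  stratum Central: (590/1280)²·(1 − 42/590)·19.4²/42 = 1.76834
  stratum South: (130/1280)²·(1 − 31/130)·23.5²/31 = 0.139937
V̂(x̄_st) = 4.83202
SE(x̄_st) = √4.83202 = 2.19819

x̄_st ≈ 56.085, SE ≈ 2.20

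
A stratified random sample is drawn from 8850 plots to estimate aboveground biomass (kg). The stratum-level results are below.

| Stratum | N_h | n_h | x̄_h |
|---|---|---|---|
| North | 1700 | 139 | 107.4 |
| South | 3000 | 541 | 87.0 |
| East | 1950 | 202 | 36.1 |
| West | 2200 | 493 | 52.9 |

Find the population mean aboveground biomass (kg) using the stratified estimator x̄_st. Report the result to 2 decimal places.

N = Σ N_h = 8850. Stratum weights W_h = N_h/N.
x̄_st = (1700·107.4 + 3000·87.0 + 1950·36.1 + 2200·52.9) / 8850 = 71.2266

x̄_st ≈ 71.23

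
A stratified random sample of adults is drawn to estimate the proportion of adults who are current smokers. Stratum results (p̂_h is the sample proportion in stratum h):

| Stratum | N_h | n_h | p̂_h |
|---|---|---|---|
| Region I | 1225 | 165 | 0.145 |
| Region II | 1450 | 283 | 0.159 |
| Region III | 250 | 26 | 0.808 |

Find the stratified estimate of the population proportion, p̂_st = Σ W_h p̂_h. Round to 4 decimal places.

p̂_st ≈ 0.2086

N = 2925; stratum weights W_h = N_h/N.
p̂_st = Σ W_h p̂_h = (1225·0.145 + 1450·0.159 + 250·0.808)/2925 = 0.20861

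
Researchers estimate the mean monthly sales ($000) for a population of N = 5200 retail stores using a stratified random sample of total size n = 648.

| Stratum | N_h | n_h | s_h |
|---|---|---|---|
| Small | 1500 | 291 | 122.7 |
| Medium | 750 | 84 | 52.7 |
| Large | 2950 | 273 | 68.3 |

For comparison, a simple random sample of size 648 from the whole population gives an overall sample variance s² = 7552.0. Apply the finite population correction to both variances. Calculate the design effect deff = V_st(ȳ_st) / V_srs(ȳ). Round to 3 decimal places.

deff ≈ 0.889

V̂(ȳ_st) = Σ W_h² (1 − n_h/N_h) s_h²/n_h, with W_h = N_h/N and N = 5200:
  stratum Small: (1500/5200)²·(1 − 291/1500)·122.7²/291 = 3.46982
  stratum Medium: (750/5200)²·(1 − 84/750)·52.7²/84 = 0.61076
  stratum Large: (2950/5200)²·(1 − 273/2950)·68.3²/273 = 4.99048
V_st = 9.07106
V_srs = (1 − 648/5200)·7552.0/648 = 10.202
deff = V_st / V_srs = 9.07106/10.202 = 0.8891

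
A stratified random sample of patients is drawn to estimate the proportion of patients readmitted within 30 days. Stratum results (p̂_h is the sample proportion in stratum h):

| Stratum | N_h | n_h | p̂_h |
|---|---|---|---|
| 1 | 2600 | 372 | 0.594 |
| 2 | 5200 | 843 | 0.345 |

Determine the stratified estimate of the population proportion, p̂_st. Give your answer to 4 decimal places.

N = 7800; stratum weights W_h = N_h/N.
p̂_st = Σ W_h p̂_h = (2600·0.594 + 5200·0.345)/7800 = 0.42800

p̂_st ≈ 0.4280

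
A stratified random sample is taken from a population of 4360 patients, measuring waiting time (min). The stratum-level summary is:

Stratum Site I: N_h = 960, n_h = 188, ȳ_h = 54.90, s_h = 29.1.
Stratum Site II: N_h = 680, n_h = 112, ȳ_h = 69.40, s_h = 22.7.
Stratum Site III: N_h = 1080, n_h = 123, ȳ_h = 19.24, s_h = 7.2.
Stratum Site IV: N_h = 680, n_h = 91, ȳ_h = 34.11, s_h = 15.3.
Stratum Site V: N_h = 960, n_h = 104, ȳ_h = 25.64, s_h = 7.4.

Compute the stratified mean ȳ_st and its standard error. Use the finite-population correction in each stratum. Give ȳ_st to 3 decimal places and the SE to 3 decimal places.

ȳ_st ≈ 38.643, SE ≈ 0.607

ȳ_st = Σ W_h ȳ_h = (960·54.90 + 680·69.40 + 1080·19.24 + 680·34.11 + 960·25.64)/4360 = 38.64321
V̂(ȳ_st) = Σ W_h² (1 − n_h/N_h) s_h²/n_h, with W_h = N_h/N and N = 4360:
  stratum Site I: (960/4360)²·(1 − 188/960)·29.1²/188 = 0.175608
  stratum Site II: (680/4360)²·(1 − 112/680)·22.7²/112 = 0.0934798
  stratum Site III: (1080/4360)²·(1 − 123/1080)·7.2²/123 = 0.0229151
  stratum Site IV: (680/4360)²·(1 − 91/680)·15.3²/91 = 0.0541992
  stratum Site V: (960/4360)²·(1 − 104/960)·7.4²/104 = 0.0227616
V̂(ȳ_st) = 0.368963
SE(ȳ_st) = √0.368963 = 0.607424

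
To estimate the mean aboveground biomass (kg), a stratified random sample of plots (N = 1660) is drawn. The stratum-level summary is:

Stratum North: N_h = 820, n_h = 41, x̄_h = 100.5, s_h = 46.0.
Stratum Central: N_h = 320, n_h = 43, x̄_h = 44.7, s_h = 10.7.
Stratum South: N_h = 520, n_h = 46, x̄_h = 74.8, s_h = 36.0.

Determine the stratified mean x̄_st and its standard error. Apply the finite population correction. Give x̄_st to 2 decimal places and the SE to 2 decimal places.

x̄_st = Σ W_h x̄_h = (820·100.5 + 320·44.7 + 520·74.8)/1660 = 81.69277
V̂(x̄_st) = Σ W_h² (1 − n_h/N_h) s_h²/n_h, with W_h = N_h/N and N = 1660:
  stratum North: (820/1660)²·(1 − 41/820)·46.0²/41 = 11.9637
  stratum Central: (320/1660)²·(1 − 43/320)·10.7²/43 = 0.0856471
  stratum South: (520/1660)²·(1 − 46/520)·36.0²/46 = 2.52007
V̂(x̄_st) = 14.5695
SE(x̄_st) = √14.5695 = 3.817

x̄_st ≈ 81.69, SE ≈ 3.82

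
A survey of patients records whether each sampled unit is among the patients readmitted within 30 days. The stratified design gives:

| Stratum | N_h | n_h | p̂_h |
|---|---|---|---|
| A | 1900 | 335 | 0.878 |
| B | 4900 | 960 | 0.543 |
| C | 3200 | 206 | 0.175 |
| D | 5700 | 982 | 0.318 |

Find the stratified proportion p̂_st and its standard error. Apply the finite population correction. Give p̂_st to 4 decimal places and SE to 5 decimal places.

p̂_st ≈ 0.4268, SE ≈ 0.00870

N = 15700; stratum weights W_h = N_h/N.
p̂_st = Σ W_h p̂_h = (1900·0.878 + 4900·0.543 + 3200·0.175 + 5700·0.318)/15700 = 0.42685
V̂(p̂_st) = Σ W_h² (1 − n_h/N_h) p̂_h(1−p̂_h)/(n_h−1):
  stratum A: (1900/15700)²·(1 − 335/1900)·0.878·0.122/334 = 3.8688e-06
  stratum B: (4900/15700)²·(1 − 960/4900)·0.543·0.457/959 = 2.0267e-05
  stratum C: (3200/15700)²·(1 − 206/3200)·0.175·0.825/205 = 2.73741e-05
  stratum D: (5700/15700)²·(1 − 982/5700)·0.318·0.682/981 = 2.41199e-05
V̂(p̂_st) = 7.56299e-05; SE = √V̂ = 0.00869655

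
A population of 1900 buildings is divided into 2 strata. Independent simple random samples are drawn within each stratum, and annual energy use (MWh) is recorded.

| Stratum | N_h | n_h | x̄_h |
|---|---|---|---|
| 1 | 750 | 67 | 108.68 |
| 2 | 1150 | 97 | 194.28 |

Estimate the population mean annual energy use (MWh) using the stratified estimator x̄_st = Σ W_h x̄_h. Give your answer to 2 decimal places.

N = Σ N_h = 1900. Stratum weights W_h = N_h/N.
x̄_st = (750·108.68 + 1150·194.28) / 1900 = 160.4905

x̄_st ≈ 160.49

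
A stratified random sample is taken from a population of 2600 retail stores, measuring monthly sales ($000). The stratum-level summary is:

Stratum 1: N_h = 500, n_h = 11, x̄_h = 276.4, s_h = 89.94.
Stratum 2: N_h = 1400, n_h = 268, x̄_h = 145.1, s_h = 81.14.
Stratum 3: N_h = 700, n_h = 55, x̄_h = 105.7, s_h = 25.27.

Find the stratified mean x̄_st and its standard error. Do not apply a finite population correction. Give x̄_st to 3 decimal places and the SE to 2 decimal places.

x̄_st = Σ W_h x̄_h = (500·276.4 + 1400·145.1 + 700·105.7)/2600 = 159.74231
V̂(x̄_st) = Σ W_h² s_h²/n_h, with W_h = N_h/N and N = 2600:
  stratum 1: (500/2600)²·89.94²/11 = 27.1961
  stratum 2: (1400/2600)²·81.14²/268 = 7.1227
  stratum 3: (700/2600)²·25.27²/55 = 0.841583
V̂(x̄_st) = 35.1604
SE(x̄_st) = √35.1604 = 5.92962

x̄_st ≈ 159.742, SE ≈ 5.93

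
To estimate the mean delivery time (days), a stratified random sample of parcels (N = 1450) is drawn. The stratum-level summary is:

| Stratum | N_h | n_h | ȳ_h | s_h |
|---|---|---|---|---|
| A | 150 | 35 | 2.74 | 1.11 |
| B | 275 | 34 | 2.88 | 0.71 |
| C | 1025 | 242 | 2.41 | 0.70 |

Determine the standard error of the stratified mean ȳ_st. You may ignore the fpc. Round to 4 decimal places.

V̂(ȳ_st) = Σ W_h² s_h²/n_h, with W_h = N_h/N and N = 1450:
  stratum A: (150/1450)²·1.11²/35 = 0.000376725
  stratum B: (275/1450)²·0.71²/34 = 0.000533295
  stratum C: (1025/1450)²·0.70²/242 = 0.00101179
V̂(ȳ_st) = 0.00192181
SE(ȳ_st) = √0.00192181 = 0.0438385

SE(ȳ_st) ≈ 0.0438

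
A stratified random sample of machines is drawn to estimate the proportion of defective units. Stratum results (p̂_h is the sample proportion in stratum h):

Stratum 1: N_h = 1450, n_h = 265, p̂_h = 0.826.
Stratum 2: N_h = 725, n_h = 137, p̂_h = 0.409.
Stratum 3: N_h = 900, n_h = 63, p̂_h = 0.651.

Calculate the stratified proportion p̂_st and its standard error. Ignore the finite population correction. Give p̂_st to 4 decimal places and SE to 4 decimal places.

N = 3075; stratum weights W_h = N_h/N.
p̂_st = Σ W_h p̂_h = (1450·0.826 + 725·0.409 + 900·0.651)/3075 = 0.67646
V̂(p̂_st) = Σ W_h² p̂_h(1−p̂_h)/(n_h−1):
  stratum 1: (1450/3075)²·0.826·0.174/264 = 0.000121052
  stratum 2: (725/3075)²·0.409·0.591/136 = 9.88002e-05
  stratum 3: (900/3075)²·0.651·0.349/62 = 0.000313913
V̂(p̂_st) = 0.000533765; SE = √V̂ = 0.0231034

p̂_st ≈ 0.6765, SE ≈ 0.0231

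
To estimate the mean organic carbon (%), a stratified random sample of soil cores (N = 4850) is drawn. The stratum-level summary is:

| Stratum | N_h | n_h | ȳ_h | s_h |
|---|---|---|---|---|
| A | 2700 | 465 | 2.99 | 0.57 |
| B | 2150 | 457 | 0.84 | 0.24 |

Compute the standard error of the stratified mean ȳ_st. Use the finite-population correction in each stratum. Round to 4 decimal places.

V̂(ȳ_st) = Σ W_h² (1 − n_h/N_h) s_h²/n_h, with W_h = N_h/N and N = 4850:
  stratum A: (2700/4850)²·(1 − 465/2700)·0.57²/465 = 0.000179248
  stratum B: (2150/4850)²·(1 − 457/2150)·0.24²/457 = 1.95038e-05
V̂(ȳ_st) = 0.000198752
SE(ȳ_st) = √0.000198752 = 0.0140979

SE(ȳ_st) ≈ 0.0141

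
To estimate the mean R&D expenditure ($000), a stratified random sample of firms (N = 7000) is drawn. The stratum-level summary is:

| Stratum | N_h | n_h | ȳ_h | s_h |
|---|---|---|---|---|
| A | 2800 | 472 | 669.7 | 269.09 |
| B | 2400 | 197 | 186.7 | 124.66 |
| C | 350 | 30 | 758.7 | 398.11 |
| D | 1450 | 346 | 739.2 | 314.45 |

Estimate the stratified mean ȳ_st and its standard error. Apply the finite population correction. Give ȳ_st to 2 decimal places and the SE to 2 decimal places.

ȳ_st ≈ 522.95, SE ≈ 7.09

ȳ_st = Σ W_h ȳ_h = (2800·669.7 + 2400·186.7 + 350·758.7 + 1450·739.2)/7000 = 522.94643
V̂(ȳ_st) = Σ W_h² (1 − n_h/N_h) s_h²/n_h, with W_h = N_h/N and N = 7000:
  stratum A: (2800/7000)²·(1 − 472/2800)·269.09²/472 = 20.4079
  stratum B: (2400/7000)²·(1 − 197/2400)·124.66²/197 = 8.51173
  stratum C: (350/7000)²·(1 − 30/350)·398.11²/30 = 12.0755
  stratum D: (1450/7000)²·(1 − 346/1450)·314.45²/346 = 9.33616
V̂(ȳ_st) = 50.3313
SE(ȳ_st) = √50.3313 = 7.09446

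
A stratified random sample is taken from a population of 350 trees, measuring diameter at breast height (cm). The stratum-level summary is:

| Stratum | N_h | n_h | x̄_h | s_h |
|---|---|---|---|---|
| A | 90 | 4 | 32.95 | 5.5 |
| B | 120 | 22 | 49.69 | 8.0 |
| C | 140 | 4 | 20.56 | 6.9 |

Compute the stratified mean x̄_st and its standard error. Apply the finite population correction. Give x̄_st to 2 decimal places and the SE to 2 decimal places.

x̄_st = Σ W_h x̄_h = (90·32.95 + 120·49.69 + 140·20.56)/350 = 33.73343
V̂(x̄_st) = Σ W_h² (1 − n_h/N_h) s_h²/n_h, with W_h = N_h/N and N = 350:
  stratum A: (90/350)²·(1 − 4/90)·5.5²/4 = 0.477827
  stratum B: (120/350)²·(1 − 22/120)·8.0²/22 = 0.279273
  stratum C: (140/350)²·(1 − 4/140)·6.9²/4 = 1.84999
V̂(x̄_st) = 2.60709
SE(x̄_st) = √2.60709 = 1.61465

x̄_st ≈ 33.73, SE ≈ 1.61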